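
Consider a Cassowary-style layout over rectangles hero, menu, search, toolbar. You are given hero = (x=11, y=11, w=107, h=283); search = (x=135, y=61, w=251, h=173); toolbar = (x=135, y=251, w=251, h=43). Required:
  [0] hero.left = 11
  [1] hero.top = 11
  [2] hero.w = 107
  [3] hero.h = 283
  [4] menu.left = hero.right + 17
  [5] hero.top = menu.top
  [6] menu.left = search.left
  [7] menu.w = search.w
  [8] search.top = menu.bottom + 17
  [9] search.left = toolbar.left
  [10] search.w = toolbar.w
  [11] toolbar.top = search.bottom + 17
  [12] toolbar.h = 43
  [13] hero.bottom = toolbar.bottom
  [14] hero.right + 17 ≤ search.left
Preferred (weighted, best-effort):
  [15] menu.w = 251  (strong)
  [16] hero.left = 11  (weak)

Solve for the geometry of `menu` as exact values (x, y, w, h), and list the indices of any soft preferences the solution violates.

menu = (x=135, y=11, w=251, h=33)
violated soft preferences: none

1. menu.x = 135  [menu.left = hero.right + 17]
2. menu.y = 11  [hero.top = menu.top]
3. menu.w = 251  [menu.w = search.w]
4. menu.h = 33  [search.top = menu.bottom + 17]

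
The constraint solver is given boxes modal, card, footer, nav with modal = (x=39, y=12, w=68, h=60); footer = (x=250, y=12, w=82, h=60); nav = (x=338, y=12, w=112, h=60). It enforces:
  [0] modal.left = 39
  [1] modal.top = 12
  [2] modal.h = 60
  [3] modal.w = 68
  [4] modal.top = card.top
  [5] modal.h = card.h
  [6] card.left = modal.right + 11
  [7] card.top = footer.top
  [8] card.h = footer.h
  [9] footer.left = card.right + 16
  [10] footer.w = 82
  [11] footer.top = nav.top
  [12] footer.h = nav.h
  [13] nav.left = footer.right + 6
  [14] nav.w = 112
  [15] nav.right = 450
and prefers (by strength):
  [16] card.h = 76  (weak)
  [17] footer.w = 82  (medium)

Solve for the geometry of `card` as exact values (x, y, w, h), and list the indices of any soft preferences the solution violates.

card = (x=118, y=12, w=116, h=60)
violated soft preferences: 16

1. card.y = 12  [modal.top = card.top]
2. card.h = 60  [modal.h = card.h]
3. card.x = 118  [card.left = modal.right + 11]
4. card.w = 116  [footer.left = card.right + 16]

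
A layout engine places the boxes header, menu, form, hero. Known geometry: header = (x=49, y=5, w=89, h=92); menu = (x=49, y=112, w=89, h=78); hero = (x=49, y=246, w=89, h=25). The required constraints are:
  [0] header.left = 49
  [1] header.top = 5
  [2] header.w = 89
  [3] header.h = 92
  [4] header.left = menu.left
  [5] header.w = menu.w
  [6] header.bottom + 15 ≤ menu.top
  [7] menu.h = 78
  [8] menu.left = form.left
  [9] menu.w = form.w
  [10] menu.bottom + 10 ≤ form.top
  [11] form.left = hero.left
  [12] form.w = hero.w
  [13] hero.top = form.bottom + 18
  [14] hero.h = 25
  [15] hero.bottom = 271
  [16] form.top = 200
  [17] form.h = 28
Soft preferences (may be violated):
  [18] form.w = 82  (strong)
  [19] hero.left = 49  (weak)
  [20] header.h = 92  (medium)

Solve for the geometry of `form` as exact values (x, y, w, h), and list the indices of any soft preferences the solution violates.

form = (x=49, y=200, w=89, h=28)
violated soft preferences: 18

1. form.x = 49  [menu.left = form.left]
2. form.w = 89  [menu.w = form.w]
3. form.y = 200  [form.top = 200]
4. form.h = 28  [form.h = 28]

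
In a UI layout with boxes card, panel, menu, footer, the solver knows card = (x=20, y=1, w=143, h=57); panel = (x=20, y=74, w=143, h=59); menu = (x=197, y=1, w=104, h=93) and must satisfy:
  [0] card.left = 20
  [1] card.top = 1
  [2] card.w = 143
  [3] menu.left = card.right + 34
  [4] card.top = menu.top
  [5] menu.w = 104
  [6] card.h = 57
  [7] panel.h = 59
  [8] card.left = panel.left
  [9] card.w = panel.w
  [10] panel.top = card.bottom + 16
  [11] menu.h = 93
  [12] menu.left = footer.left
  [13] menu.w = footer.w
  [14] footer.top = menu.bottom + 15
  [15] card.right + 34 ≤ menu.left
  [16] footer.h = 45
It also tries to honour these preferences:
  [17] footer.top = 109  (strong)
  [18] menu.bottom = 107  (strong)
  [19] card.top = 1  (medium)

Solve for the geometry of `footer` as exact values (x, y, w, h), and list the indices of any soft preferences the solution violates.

1. footer.x = 197  [menu.left = footer.left]
2. footer.w = 104  [menu.w = footer.w]
3. footer.y = 109  [footer.top = menu.bottom + 15]
4. footer.h = 45  [footer.h = 45]

footer = (x=197, y=109, w=104, h=45)
violated soft preferences: 18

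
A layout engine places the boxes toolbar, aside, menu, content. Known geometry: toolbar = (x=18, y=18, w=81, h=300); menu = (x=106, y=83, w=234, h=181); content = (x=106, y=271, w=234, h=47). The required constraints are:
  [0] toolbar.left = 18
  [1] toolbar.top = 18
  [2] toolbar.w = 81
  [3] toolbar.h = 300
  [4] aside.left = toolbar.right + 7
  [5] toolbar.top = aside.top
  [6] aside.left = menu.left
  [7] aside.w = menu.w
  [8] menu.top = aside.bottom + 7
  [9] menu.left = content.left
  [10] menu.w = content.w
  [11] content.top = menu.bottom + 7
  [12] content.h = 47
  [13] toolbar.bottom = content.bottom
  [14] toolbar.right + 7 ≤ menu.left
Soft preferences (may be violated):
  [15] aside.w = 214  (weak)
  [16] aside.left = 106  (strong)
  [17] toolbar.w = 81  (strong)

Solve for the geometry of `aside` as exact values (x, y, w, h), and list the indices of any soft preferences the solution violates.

aside = (x=106, y=18, w=234, h=58)
violated soft preferences: 15

1. aside.x = 106  [aside.left = toolbar.right + 7]
2. aside.y = 18  [toolbar.top = aside.top]
3. aside.w = 234  [aside.w = menu.w]
4. aside.h = 58  [menu.top = aside.bottom + 7]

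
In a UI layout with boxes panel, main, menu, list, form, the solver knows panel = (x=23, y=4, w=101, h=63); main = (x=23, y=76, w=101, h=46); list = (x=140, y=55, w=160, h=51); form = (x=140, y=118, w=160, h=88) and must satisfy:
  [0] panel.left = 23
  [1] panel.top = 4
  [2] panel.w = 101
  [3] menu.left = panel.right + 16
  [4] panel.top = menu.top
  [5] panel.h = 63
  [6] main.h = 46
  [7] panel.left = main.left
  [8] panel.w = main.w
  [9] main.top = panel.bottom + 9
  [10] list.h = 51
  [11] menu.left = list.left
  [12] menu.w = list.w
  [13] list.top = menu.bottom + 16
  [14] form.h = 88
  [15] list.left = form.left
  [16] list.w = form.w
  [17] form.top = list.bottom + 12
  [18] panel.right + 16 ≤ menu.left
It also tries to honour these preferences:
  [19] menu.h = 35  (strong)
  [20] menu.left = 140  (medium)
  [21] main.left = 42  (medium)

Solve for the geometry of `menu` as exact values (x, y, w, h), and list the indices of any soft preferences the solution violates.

1. menu.x = 140  [menu.left = panel.right + 16]
2. menu.y = 4  [panel.top = menu.top]
3. menu.w = 160  [menu.w = list.w]
4. menu.h = 35  [list.top = menu.bottom + 16]

menu = (x=140, y=4, w=160, h=35)
violated soft preferences: 21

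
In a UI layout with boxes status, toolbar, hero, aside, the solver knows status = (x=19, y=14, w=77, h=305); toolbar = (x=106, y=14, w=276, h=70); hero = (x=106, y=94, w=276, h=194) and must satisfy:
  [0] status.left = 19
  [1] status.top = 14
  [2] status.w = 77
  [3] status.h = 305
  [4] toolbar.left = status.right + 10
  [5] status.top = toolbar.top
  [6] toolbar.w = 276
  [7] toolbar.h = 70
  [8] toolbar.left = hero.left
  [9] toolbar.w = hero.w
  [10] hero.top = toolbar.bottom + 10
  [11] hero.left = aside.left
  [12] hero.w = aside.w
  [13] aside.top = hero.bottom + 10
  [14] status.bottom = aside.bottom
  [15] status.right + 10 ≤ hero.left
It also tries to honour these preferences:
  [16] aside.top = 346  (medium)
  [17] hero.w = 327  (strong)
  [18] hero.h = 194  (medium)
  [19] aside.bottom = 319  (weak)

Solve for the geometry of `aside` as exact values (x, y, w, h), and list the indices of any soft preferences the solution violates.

aside = (x=106, y=298, w=276, h=21)
violated soft preferences: 16, 17

1. aside.x = 106  [hero.left = aside.left]
2. aside.w = 276  [hero.w = aside.w]
3. aside.y = 298  [aside.top = hero.bottom + 10]
4. aside.h = 21  [status.bottom = aside.bottom]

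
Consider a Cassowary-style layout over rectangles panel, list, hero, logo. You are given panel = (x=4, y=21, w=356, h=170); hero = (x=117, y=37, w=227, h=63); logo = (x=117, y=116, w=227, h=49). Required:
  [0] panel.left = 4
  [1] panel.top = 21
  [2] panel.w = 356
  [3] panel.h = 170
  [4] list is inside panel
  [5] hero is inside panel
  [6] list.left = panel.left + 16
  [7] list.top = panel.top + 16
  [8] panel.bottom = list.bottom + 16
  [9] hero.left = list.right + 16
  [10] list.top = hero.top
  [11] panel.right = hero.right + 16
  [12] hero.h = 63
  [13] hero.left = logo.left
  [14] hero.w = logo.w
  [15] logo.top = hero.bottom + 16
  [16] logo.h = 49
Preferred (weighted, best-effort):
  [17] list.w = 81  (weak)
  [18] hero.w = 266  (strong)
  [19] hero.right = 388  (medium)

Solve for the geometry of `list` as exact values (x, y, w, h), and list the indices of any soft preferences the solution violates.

list = (x=20, y=37, w=81, h=138)
violated soft preferences: 18, 19

1. list.x = 20  [list.left = panel.left + 16]
2. list.y = 37  [list.top = panel.top + 16]
3. list.h = 138  [panel.bottom = list.bottom + 16]
4. list.w = 81  [hero.left = list.right + 16]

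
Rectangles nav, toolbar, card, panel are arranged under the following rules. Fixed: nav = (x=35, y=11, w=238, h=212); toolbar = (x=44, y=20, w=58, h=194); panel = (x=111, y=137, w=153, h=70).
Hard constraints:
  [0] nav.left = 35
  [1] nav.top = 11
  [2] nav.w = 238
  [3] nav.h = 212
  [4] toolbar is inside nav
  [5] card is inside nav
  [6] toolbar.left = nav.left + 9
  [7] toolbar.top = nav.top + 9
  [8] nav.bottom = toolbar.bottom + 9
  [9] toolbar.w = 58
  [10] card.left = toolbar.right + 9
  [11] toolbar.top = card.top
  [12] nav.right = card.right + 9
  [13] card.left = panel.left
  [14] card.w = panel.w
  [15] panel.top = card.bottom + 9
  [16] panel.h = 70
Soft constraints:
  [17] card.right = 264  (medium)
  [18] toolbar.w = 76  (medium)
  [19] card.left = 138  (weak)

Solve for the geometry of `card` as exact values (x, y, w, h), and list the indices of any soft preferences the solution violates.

card = (x=111, y=20, w=153, h=108)
violated soft preferences: 18, 19

1. card.x = 111  [card.left = toolbar.right + 9]
2. card.y = 20  [toolbar.top = card.top]
3. card.w = 153  [nav.right = card.right + 9]
4. card.h = 108  [panel.top = card.bottom + 9]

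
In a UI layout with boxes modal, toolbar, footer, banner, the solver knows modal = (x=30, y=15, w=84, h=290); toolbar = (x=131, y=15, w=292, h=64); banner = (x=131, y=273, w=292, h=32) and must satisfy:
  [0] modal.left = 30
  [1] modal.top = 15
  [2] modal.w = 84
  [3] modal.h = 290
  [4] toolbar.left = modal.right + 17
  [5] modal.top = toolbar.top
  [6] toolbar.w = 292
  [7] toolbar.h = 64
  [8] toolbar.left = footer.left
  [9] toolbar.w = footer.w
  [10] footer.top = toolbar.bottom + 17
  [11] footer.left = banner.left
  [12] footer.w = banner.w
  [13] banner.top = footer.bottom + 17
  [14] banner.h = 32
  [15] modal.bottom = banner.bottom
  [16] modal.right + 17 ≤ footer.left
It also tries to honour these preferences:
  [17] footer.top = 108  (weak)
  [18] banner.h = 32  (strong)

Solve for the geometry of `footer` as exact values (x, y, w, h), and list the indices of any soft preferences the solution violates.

footer = (x=131, y=96, w=292, h=160)
violated soft preferences: 17

1. footer.x = 131  [toolbar.left = footer.left]
2. footer.w = 292  [toolbar.w = footer.w]
3. footer.y = 96  [footer.top = toolbar.bottom + 17]
4. footer.h = 160  [banner.top = footer.bottom + 17]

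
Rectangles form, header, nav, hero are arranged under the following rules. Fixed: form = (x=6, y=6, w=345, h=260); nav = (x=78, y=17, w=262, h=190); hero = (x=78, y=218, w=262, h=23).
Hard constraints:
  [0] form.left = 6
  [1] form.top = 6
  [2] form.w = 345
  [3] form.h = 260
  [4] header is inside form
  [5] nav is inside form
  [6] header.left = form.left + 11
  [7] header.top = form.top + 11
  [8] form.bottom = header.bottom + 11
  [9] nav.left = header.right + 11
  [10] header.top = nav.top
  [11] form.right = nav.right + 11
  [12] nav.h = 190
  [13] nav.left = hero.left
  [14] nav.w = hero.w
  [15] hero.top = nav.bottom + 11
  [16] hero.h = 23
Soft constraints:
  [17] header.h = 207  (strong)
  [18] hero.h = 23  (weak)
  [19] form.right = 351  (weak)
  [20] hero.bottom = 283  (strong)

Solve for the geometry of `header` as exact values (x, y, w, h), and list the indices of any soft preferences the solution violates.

header = (x=17, y=17, w=50, h=238)
violated soft preferences: 17, 20

1. header.x = 17  [header.left = form.left + 11]
2. header.y = 17  [header.top = form.top + 11]
3. header.h = 238  [form.bottom = header.bottom + 11]
4. header.w = 50  [nav.left = header.right + 11]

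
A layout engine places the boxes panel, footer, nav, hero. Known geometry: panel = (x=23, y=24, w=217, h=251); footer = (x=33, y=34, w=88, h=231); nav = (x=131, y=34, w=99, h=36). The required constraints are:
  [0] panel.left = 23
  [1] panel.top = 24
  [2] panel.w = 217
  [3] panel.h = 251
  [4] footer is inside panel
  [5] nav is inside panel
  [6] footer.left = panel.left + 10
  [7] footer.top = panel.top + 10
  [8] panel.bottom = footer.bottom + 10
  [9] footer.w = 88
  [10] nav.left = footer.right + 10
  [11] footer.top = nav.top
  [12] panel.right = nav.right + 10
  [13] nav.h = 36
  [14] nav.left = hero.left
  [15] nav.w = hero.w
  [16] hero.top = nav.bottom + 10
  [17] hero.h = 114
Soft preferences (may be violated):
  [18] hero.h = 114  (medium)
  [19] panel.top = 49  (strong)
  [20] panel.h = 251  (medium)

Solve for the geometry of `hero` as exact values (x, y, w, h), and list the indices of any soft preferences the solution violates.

hero = (x=131, y=80, w=99, h=114)
violated soft preferences: 19

1. hero.x = 131  [nav.left = hero.left]
2. hero.w = 99  [nav.w = hero.w]
3. hero.y = 80  [hero.top = nav.bottom + 10]
4. hero.h = 114  [hero.h = 114]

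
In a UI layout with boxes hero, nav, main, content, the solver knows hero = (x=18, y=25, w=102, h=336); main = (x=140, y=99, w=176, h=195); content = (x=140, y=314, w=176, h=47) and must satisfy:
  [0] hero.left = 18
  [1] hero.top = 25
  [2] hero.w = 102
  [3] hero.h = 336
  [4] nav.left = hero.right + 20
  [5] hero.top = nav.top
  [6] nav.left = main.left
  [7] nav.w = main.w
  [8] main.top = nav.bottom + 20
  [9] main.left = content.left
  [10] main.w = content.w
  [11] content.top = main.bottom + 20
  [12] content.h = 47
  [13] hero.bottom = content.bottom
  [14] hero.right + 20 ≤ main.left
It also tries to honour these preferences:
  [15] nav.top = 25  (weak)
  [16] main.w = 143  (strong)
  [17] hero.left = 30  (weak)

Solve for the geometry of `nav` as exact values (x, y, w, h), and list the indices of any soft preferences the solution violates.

1. nav.x = 140  [nav.left = hero.right + 20]
2. nav.y = 25  [hero.top = nav.top]
3. nav.w = 176  [nav.w = main.w]
4. nav.h = 54  [main.top = nav.bottom + 20]

nav = (x=140, y=25, w=176, h=54)
violated soft preferences: 16, 17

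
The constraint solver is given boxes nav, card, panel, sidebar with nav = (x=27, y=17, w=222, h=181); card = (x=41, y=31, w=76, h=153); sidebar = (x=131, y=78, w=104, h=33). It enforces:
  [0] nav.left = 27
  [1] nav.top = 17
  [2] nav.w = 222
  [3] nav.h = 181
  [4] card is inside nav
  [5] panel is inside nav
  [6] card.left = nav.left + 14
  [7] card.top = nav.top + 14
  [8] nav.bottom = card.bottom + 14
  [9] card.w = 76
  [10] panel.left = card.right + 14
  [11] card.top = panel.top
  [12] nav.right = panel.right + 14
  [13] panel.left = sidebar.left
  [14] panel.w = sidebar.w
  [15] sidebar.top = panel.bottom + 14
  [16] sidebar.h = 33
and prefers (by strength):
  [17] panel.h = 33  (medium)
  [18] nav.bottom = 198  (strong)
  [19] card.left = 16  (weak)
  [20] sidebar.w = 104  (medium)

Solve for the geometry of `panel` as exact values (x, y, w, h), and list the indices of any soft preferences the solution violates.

panel = (x=131, y=31, w=104, h=33)
violated soft preferences: 19

1. panel.x = 131  [panel.left = card.right + 14]
2. panel.y = 31  [card.top = panel.top]
3. panel.w = 104  [nav.right = panel.right + 14]
4. panel.h = 33  [sidebar.top = panel.bottom + 14]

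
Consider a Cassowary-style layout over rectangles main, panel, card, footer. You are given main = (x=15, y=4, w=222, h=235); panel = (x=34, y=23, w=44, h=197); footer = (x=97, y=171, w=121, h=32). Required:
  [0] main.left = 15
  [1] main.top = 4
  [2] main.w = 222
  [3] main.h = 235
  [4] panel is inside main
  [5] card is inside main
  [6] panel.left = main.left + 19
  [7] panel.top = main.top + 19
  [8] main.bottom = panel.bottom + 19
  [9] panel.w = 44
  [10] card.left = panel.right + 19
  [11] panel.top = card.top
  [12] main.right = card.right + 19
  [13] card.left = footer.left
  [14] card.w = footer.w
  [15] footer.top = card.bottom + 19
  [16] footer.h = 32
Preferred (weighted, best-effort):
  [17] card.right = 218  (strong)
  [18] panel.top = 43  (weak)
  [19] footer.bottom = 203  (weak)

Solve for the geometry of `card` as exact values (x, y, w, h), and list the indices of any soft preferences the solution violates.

card = (x=97, y=23, w=121, h=129)
violated soft preferences: 18

1. card.x = 97  [card.left = panel.right + 19]
2. card.y = 23  [panel.top = card.top]
3. card.w = 121  [main.right = card.right + 19]
4. card.h = 129  [footer.top = card.bottom + 19]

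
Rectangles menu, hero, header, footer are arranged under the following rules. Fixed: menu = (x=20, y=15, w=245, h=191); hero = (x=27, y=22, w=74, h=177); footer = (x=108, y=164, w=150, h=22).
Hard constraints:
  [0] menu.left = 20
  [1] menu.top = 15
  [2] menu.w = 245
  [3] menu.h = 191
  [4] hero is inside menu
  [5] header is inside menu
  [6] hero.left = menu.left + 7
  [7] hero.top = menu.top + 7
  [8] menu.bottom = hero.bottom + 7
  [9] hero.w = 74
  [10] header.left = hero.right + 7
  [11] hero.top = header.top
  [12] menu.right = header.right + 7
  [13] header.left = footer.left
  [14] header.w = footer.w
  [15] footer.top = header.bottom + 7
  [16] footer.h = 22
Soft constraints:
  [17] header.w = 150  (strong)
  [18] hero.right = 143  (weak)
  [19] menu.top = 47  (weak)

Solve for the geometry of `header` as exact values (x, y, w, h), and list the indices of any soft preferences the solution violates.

1. header.x = 108  [header.left = hero.right + 7]
2. header.y = 22  [hero.top = header.top]
3. header.w = 150  [menu.right = header.right + 7]
4. header.h = 135  [footer.top = header.bottom + 7]

header = (x=108, y=22, w=150, h=135)
violated soft preferences: 18, 19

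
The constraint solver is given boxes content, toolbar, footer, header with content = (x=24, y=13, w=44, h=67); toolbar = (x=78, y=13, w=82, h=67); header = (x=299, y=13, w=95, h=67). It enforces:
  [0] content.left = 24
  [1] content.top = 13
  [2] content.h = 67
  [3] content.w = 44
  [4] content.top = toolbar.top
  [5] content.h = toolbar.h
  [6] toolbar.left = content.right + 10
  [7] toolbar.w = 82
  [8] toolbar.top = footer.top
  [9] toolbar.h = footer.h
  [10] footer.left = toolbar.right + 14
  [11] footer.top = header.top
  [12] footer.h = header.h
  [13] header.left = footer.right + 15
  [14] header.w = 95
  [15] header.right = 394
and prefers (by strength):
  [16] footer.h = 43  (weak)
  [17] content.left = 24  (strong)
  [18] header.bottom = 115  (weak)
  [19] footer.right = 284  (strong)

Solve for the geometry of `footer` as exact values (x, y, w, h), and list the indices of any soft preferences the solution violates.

1. footer.y = 13  [toolbar.top = footer.top]
2. footer.h = 67  [toolbar.h = footer.h]
3. footer.x = 174  [footer.left = toolbar.right + 14]
4. footer.w = 110  [header.left = footer.right + 15]

footer = (x=174, y=13, w=110, h=67)
violated soft preferences: 16, 18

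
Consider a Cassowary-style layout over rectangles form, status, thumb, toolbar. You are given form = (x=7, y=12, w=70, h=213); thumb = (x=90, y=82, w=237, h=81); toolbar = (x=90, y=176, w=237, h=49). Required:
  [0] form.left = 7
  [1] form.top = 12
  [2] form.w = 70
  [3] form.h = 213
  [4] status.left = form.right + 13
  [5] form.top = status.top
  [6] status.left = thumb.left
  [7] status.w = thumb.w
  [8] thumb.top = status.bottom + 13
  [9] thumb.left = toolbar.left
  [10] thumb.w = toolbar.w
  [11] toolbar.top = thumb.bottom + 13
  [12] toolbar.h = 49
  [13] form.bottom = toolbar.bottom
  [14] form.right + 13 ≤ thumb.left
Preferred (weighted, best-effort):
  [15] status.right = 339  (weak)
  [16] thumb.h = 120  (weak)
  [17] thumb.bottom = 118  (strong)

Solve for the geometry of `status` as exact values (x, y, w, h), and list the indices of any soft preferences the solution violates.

1. status.x = 90  [status.left = form.right + 13]
2. status.y = 12  [form.top = status.top]
3. status.w = 237  [status.w = thumb.w]
4. status.h = 57  [thumb.top = status.bottom + 13]

status = (x=90, y=12, w=237, h=57)
violated soft preferences: 15, 16, 17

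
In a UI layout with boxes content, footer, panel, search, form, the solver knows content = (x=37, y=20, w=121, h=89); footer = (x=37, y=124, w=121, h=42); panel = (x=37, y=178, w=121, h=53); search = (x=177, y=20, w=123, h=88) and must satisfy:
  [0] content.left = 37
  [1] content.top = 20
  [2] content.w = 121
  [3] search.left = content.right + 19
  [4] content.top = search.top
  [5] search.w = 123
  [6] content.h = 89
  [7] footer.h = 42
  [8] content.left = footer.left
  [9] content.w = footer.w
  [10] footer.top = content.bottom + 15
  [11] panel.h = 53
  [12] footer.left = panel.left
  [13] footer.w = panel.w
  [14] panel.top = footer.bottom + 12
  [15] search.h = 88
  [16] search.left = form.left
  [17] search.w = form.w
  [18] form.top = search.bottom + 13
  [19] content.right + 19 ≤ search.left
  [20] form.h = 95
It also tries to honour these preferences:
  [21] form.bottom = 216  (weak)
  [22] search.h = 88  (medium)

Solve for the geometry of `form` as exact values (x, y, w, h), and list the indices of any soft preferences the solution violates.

1. form.x = 177  [search.left = form.left]
2. form.w = 123  [search.w = form.w]
3. form.y = 121  [form.top = search.bottom + 13]
4. form.h = 95  [form.h = 95]

form = (x=177, y=121, w=123, h=95)
violated soft preferences: none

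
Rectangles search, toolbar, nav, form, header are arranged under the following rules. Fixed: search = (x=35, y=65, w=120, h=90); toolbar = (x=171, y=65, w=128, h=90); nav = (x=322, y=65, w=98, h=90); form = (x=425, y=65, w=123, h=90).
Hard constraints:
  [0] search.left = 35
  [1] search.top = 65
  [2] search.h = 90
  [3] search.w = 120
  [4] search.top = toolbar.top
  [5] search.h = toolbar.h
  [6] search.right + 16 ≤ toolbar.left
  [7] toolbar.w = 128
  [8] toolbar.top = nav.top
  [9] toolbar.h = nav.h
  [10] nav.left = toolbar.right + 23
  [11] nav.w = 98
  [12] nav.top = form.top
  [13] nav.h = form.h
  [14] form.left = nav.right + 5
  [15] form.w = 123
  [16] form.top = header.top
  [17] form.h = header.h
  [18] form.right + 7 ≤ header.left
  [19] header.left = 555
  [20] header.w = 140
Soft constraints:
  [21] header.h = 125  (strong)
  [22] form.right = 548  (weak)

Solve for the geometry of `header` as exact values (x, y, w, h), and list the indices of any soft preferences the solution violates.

1. header.y = 65  [form.top = header.top]
2. header.h = 90  [form.h = header.h]
3. header.x = 555  [header.left = 555]
4. header.w = 140  [header.w = 140]

header = (x=555, y=65, w=140, h=90)
violated soft preferences: 21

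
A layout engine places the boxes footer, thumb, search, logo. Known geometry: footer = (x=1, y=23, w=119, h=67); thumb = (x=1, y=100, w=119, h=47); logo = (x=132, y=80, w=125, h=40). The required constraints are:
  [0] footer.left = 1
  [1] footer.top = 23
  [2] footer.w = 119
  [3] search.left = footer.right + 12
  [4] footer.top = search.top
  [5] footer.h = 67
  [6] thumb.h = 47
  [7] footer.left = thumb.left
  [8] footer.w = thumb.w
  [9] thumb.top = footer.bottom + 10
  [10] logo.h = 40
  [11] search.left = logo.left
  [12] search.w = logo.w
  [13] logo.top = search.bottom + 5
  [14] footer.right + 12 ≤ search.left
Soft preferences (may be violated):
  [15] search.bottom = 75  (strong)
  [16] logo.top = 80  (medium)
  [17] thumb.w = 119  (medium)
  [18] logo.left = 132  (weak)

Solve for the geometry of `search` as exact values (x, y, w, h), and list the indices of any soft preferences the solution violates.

1. search.x = 132  [search.left = footer.right + 12]
2. search.y = 23  [footer.top = search.top]
3. search.w = 125  [search.w = logo.w]
4. search.h = 52  [logo.top = search.bottom + 5]

search = (x=132, y=23, w=125, h=52)
violated soft preferences: none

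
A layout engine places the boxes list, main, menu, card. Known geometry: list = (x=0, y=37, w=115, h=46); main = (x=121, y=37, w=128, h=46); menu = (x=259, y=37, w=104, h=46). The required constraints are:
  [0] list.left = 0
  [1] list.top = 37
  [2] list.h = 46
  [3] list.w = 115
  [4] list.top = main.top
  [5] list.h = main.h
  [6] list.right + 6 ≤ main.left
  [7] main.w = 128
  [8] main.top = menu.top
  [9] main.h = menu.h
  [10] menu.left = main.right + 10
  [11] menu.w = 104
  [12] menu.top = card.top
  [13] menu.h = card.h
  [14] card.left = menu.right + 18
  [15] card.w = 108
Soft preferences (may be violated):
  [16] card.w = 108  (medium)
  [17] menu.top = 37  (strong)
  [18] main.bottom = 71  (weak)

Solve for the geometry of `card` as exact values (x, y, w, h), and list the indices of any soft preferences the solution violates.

card = (x=381, y=37, w=108, h=46)
violated soft preferences: 18

1. card.y = 37  [menu.top = card.top]
2. card.h = 46  [menu.h = card.h]
3. card.x = 381  [card.left = menu.right + 18]
4. card.w = 108  [card.w = 108]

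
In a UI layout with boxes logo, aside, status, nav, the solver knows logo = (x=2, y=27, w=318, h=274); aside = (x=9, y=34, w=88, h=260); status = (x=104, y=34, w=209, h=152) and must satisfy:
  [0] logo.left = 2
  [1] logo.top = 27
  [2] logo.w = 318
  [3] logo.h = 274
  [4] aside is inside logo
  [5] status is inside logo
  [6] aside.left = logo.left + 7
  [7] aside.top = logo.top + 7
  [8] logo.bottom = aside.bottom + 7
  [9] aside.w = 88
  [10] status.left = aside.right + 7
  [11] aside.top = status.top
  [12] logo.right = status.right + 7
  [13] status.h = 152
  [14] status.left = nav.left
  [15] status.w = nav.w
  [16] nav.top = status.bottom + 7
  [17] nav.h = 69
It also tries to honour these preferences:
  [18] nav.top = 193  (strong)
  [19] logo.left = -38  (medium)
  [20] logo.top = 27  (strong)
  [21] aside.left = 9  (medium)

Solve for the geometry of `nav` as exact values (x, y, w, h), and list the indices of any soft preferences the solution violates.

1. nav.x = 104  [status.left = nav.left]
2. nav.w = 209  [status.w = nav.w]
3. nav.y = 193  [nav.top = status.bottom + 7]
4. nav.h = 69  [nav.h = 69]

nav = (x=104, y=193, w=209, h=69)
violated soft preferences: 19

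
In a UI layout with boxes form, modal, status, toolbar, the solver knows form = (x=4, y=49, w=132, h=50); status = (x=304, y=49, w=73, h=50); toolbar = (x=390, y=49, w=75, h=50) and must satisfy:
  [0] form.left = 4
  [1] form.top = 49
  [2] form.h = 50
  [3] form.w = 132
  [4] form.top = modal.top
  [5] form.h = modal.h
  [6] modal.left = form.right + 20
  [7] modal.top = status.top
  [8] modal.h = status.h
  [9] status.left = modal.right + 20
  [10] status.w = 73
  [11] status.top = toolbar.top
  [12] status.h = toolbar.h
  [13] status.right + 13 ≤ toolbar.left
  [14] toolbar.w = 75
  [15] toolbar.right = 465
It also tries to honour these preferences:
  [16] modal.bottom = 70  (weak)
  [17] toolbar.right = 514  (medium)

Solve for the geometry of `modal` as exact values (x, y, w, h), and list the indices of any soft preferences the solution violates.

modal = (x=156, y=49, w=128, h=50)
violated soft preferences: 16, 17

1. modal.y = 49  [form.top = modal.top]
2. modal.h = 50  [form.h = modal.h]
3. modal.x = 156  [modal.left = form.right + 20]
4. modal.w = 128  [status.left = modal.right + 20]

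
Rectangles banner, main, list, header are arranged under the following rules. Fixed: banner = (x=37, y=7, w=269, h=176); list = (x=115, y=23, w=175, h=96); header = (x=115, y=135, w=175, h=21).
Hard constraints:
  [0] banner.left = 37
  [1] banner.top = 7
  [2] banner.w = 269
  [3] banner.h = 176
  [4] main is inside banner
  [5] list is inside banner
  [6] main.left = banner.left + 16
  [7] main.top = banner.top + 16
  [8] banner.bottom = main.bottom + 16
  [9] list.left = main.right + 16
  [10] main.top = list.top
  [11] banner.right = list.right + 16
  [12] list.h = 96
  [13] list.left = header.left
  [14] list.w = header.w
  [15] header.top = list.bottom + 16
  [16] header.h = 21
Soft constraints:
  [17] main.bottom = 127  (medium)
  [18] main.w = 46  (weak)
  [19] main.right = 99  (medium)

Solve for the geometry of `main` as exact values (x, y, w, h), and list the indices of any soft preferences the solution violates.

main = (x=53, y=23, w=46, h=144)
violated soft preferences: 17

1. main.x = 53  [main.left = banner.left + 16]
2. main.y = 23  [main.top = banner.top + 16]
3. main.h = 144  [banner.bottom = main.bottom + 16]
4. main.w = 46  [list.left = main.right + 16]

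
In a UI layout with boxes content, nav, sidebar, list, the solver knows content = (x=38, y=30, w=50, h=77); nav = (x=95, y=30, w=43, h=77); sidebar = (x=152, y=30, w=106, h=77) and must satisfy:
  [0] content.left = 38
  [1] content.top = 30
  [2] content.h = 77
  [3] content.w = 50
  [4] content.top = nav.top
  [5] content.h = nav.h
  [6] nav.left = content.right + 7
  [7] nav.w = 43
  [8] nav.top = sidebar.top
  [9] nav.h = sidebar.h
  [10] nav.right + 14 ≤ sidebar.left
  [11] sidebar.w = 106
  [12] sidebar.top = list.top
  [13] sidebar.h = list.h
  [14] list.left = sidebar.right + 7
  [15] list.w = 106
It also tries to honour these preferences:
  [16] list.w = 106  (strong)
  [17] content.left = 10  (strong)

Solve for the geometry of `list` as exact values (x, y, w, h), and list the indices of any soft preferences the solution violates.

1. list.y = 30  [sidebar.top = list.top]
2. list.h = 77  [sidebar.h = list.h]
3. list.x = 265  [list.left = sidebar.right + 7]
4. list.w = 106  [list.w = 106]

list = (x=265, y=30, w=106, h=77)
violated soft preferences: 17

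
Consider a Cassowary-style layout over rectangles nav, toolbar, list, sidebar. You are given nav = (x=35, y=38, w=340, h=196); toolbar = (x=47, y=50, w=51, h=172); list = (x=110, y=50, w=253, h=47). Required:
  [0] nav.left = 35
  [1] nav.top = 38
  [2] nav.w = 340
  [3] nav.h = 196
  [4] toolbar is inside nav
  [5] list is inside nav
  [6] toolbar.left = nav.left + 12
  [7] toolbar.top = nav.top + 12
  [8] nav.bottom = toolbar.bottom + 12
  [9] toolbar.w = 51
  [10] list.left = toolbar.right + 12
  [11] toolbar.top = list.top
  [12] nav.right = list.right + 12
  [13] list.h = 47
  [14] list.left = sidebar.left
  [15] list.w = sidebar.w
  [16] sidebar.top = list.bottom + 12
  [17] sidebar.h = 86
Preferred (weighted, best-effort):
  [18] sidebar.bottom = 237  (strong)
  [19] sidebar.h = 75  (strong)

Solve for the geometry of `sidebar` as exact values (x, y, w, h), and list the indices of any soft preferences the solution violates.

1. sidebar.x = 110  [list.left = sidebar.left]
2. sidebar.w = 253  [list.w = sidebar.w]
3. sidebar.y = 109  [sidebar.top = list.bottom + 12]
4. sidebar.h = 86  [sidebar.h = 86]

sidebar = (x=110, y=109, w=253, h=86)
violated soft preferences: 18, 19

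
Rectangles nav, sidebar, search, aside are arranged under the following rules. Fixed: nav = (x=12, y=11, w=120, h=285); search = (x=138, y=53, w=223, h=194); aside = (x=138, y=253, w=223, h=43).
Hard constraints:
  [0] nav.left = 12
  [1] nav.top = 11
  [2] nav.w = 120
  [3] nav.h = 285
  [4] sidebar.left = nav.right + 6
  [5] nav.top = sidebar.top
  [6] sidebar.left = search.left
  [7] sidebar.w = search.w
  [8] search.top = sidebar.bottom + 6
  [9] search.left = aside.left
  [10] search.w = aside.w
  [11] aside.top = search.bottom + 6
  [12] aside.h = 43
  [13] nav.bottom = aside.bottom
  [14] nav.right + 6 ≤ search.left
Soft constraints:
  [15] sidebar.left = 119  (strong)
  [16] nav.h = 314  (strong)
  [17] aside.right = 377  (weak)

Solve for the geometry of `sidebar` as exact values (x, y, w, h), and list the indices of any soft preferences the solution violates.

sidebar = (x=138, y=11, w=223, h=36)
violated soft preferences: 15, 16, 17

1. sidebar.x = 138  [sidebar.left = nav.right + 6]
2. sidebar.y = 11  [nav.top = sidebar.top]
3. sidebar.w = 223  [sidebar.w = search.w]
4. sidebar.h = 36  [search.top = sidebar.bottom + 6]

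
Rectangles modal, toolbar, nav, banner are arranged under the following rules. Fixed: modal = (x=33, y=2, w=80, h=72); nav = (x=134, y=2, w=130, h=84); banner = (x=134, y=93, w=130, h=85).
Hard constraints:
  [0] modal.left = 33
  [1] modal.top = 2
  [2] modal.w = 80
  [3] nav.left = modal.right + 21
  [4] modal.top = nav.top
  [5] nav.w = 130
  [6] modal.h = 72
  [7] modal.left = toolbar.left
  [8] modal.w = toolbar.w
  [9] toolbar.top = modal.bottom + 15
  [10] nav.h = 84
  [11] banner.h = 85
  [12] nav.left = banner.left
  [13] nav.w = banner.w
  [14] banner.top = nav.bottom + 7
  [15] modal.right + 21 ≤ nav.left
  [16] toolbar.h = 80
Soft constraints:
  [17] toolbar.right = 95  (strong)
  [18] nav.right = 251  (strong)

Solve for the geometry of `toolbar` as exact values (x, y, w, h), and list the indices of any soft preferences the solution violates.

1. toolbar.x = 33  [modal.left = toolbar.left]
2. toolbar.w = 80  [modal.w = toolbar.w]
3. toolbar.y = 89  [toolbar.top = modal.bottom + 15]
4. toolbar.h = 80  [toolbar.h = 80]

toolbar = (x=33, y=89, w=80, h=80)
violated soft preferences: 17, 18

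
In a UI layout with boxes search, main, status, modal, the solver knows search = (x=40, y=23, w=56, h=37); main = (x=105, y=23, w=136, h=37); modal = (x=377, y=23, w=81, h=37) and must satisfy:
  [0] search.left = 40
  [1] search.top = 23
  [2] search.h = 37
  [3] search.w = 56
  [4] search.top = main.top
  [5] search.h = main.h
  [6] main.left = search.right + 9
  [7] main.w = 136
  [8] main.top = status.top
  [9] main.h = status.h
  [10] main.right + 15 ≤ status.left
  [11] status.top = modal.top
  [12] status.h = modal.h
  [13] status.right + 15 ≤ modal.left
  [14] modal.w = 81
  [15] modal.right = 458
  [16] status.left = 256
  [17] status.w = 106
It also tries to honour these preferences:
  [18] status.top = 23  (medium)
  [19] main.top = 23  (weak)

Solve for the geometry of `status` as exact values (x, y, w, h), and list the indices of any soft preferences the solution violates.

status = (x=256, y=23, w=106, h=37)
violated soft preferences: none

1. status.y = 23  [main.top = status.top]
2. status.h = 37  [main.h = status.h]
3. status.x = 256  [status.left = 256]
4. status.w = 106  [status.w = 106]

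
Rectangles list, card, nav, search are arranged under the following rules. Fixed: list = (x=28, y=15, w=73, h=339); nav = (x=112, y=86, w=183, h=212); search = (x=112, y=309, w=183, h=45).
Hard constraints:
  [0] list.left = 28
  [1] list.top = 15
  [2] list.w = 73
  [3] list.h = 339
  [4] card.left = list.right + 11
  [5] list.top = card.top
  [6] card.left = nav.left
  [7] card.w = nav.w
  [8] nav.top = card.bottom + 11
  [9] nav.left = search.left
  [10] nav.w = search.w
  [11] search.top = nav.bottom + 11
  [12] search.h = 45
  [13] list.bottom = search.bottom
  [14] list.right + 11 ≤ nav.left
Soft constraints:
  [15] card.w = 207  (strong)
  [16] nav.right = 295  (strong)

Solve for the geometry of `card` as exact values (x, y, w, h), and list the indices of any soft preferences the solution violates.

1. card.x = 112  [card.left = list.right + 11]
2. card.y = 15  [list.top = card.top]
3. card.w = 183  [card.w = nav.w]
4. card.h = 60  [nav.top = card.bottom + 11]

card = (x=112, y=15, w=183, h=60)
violated soft preferences: 15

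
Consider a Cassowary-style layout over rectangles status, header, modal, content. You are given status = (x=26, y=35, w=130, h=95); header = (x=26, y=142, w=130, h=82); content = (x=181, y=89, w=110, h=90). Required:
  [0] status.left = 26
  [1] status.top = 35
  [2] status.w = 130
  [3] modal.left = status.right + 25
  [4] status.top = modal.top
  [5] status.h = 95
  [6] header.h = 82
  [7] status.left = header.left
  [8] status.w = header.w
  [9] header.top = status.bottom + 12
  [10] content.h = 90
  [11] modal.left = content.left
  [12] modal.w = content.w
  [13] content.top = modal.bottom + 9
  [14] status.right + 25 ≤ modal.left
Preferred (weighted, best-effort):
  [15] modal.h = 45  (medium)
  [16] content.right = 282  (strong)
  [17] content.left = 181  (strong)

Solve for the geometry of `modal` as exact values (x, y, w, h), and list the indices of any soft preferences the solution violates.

modal = (x=181, y=35, w=110, h=45)
violated soft preferences: 16

1. modal.x = 181  [modal.left = status.right + 25]
2. modal.y = 35  [status.top = modal.top]
3. modal.w = 110  [modal.w = content.w]
4. modal.h = 45  [content.top = modal.bottom + 9]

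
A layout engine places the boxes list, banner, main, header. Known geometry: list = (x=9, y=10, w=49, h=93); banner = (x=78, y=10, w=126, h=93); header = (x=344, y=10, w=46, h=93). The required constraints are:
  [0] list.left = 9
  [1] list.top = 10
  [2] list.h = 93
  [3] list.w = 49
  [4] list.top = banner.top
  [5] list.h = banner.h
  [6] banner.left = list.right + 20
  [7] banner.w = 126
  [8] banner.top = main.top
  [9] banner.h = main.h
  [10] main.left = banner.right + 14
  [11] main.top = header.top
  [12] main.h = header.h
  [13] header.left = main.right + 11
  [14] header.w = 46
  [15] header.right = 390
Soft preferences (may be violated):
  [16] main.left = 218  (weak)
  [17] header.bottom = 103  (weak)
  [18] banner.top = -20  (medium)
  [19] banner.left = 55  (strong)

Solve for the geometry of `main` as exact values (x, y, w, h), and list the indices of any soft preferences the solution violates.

main = (x=218, y=10, w=115, h=93)
violated soft preferences: 18, 19

1. main.y = 10  [banner.top = main.top]
2. main.h = 93  [banner.h = main.h]
3. main.x = 218  [main.left = banner.right + 14]
4. main.w = 115  [header.left = main.right + 11]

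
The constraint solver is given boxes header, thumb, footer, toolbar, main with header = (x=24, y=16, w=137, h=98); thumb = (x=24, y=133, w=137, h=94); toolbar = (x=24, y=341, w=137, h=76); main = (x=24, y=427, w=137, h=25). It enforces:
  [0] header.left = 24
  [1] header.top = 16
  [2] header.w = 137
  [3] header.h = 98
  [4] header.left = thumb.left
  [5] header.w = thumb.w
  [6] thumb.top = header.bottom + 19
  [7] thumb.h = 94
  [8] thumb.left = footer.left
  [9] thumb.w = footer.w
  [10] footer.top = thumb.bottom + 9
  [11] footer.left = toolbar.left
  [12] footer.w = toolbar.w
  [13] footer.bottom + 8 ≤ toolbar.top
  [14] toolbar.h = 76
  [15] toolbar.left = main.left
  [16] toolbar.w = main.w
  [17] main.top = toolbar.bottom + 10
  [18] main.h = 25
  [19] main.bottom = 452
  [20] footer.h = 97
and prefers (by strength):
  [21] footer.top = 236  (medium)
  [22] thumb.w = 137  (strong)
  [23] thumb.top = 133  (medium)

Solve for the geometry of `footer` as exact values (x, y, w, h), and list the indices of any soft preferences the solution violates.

1. footer.x = 24  [thumb.left = footer.left]
2. footer.w = 137  [thumb.w = footer.w]
3. footer.y = 236  [footer.top = thumb.bottom + 9]
4. footer.h = 97  [footer.h = 97]

footer = (x=24, y=236, w=137, h=97)
violated soft preferences: none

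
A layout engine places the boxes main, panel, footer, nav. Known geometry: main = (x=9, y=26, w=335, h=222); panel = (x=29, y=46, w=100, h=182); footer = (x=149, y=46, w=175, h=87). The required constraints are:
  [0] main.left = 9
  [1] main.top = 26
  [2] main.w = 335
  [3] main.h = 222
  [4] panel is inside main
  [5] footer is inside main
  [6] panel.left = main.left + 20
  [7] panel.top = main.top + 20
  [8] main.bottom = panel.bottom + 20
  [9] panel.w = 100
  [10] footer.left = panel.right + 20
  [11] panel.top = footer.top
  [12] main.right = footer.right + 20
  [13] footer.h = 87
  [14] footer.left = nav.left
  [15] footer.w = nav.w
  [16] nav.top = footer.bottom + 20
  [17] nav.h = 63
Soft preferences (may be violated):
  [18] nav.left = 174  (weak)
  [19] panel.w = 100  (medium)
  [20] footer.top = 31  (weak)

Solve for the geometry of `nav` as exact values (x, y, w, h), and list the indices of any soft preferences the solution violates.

nav = (x=149, y=153, w=175, h=63)
violated soft preferences: 18, 20

1. nav.x = 149  [footer.left = nav.left]
2. nav.w = 175  [footer.w = nav.w]
3. nav.y = 153  [nav.top = footer.bottom + 20]
4. nav.h = 63  [nav.h = 63]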